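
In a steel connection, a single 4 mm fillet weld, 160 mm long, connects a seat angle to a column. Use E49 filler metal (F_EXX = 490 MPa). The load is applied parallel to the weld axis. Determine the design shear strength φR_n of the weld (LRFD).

Effective throat t_e = 0.707 × 4 = 2.828 mm.
Total length L = 160 mm; A_we = 2.828 × 160 = 452.5 mm².
F_nw = 0.6 F_EXX = 0.6 × 490 = 294 MPa.
φR_n = 0.75 × 294 × 452.5 × 10⁻³ = 99.77 kN.

φR_n ≈ 99.8 kN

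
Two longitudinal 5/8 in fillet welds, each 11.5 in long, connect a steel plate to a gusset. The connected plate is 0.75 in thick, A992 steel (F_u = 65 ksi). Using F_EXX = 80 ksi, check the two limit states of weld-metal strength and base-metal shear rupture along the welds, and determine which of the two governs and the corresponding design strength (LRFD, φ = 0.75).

t_e = 0.707 × 0.625 = 0.4419 in; L = 23 in.
Weld metal: φR_n = 0.75 × 0.6 × 80 × 0.4419 × 23 = 365.9 kips.
Base metal (shear rupture): φR_n = 0.75 × 0.6 × 65 × 0.75 × 23 = 504.6 kips.
Governing: weld metal.

φR_n ≈ 366 kips (weld metal governs)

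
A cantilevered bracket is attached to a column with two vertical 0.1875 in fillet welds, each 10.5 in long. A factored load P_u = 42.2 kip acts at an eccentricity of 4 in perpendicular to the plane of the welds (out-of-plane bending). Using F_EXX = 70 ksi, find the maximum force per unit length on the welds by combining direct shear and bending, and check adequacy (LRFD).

f_max ≈ 5.01 kip/in; NOT adequate

L_w = 2 × 10.5 = 21 in; section modulus (unit throat) S = 2 × L²/6 = 36.75 in².
Direct shear f_v = P/L_w = 42.2/21 = 2.01 kip/in.
Moment M = P × e = 42.2 × 4 = 168.8 kip·in; bending f_b = M/S = 4.593 kip/in.
f_max = √(f_v² + f_b²) = √(2.01² + 4.593²) = 5.014 kip/in.
φr_n = 0.75 × 0.6 × 70 × (0.707 × 0.1875) = 4.176 kip/in → NOT adequate.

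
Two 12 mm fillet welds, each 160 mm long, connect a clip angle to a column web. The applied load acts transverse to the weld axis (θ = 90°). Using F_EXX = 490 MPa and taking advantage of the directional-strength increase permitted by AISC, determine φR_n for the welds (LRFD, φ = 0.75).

φR_n ≈ 898 kN

t_e = 0.707 × 12 = 8.484 mm; A_we = 8.484 × 320 = 2715 mm².
Directional factor: 1.0 + 0.5 sin^1.5(90°) = 1.5.
F_nw = 0.6 × 490 × 1.5 = 441 MPa.
φR_n = 0.75 × 441 × 2715 × 10⁻³ = 897.9 kN.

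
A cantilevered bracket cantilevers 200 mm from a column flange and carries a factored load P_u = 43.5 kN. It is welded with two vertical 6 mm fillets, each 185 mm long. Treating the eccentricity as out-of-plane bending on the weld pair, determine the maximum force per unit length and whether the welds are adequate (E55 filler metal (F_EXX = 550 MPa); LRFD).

f_max ≈ 772 N/mm; adequate

L_w = 2 × 185 = 370 mm; section modulus (unit throat) S = 2 × L²/6 = 11410 mm².
Direct shear f_v = P/L_w = 43.5×10³/370 = 117.6 N/mm.
Moment M = P × e = 43.5×10³ × 200 = 8700000 N·mm; bending f_b = M/S = 762.6 N/mm.
f_max = √(f_v² + f_b²) = √(117.6² + 762.6²) = 771.6 N/mm.
φr_n = 0.75 × 0.6 × 550 × (0.707 × 6) = 1050 N/mm → adequate.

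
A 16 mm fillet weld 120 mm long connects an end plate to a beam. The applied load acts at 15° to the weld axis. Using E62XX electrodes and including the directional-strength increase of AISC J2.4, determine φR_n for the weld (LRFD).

E62XX → F_EXX = 620 MPa.
t_e = 0.707 × 16 = 11.31 mm; A_we = 11.31 × 120 = 1357 mm².
Directional factor: 1.0 + 0.5 sin^1.5(15°) = 1.066.
F_nw = 0.6 × 620 × 1.066 = 396.5 MPa.
φR_n = 0.75 × 396.5 × 1357 × 10⁻³ = 403.7 kN.

φR_n ≈ 404 kN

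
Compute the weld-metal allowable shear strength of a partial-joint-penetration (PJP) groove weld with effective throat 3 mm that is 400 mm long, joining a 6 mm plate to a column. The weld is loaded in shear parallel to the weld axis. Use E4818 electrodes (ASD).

E48XX → F_EXX = 480 MPa.
Effective throat (given) t_e = 3 mm.
A_we = 3 × 400 = 1200 mm².
F_nw = 0.6 F_EXX = 288 MPa.
R_n/Ω = (288 × 1200) / 2.0 × 10⁻³ = 172.8 kN.

R_n/Ω ≈ 173 kN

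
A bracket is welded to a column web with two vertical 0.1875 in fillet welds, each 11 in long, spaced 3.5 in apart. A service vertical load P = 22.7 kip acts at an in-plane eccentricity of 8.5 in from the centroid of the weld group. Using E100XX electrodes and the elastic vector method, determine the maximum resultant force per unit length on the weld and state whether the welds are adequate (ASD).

f_max ≈ 4.28 kip/in; NOT adequate

E100XX → F_EXX = 100 ksi.
Total weld length L_w = 22 in. Treat welds as unit-width lines.
Polar moment about centroid: J = 2[d³/12 + d(b/2)²] = 2[11³/12 + 11×1.75²] = 289.2 in³.
Direct shear f_v = P/L_w = 22.7 / 22 = 1.032 kip/in (vertical).
Torsion M = P·e = 22.7 × 8.5 = 192.95 kip·in.
Critical point at (x, y) = (1.75, 5.5) from centroid. f_tx = M·y/J = 3.669 kip/in; f_ty = M·x/J = 1.168 kip/in.
Resultant f_max = √[f_tx² + (f_v + f_ty)²] = √[3.669² + (1.032 + 1.168)²] = 4.278 kip/in.
Capacity per unit length: r_n/Ω = (1/2.0) × 0.6 × 100 × (0.707 × 0.1875) = 3.977 kip/in.
4.278 > 3.977 → NOT adequate.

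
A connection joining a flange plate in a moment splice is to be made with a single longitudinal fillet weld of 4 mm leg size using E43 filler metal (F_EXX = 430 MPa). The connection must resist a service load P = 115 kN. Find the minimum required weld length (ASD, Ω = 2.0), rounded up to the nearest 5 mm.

Throat t_e = 0.707 × 4 = 2.828 mm.
r_n/Ω = (0.6 × 430 × 2.828) / 2.0 = 364.8 N/mm = 0.3648 kN/mm.
L_req = P / (r_n/Ω) = 115 / 0.3648 = 315.2 mm total.
Round up → use L = 320 mm.

L = 320 mm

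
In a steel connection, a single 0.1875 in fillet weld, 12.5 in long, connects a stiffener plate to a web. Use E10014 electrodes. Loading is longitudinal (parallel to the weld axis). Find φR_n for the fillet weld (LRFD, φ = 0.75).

E100XX → F_EXX = 100 ksi.
Effective throat t_e = 0.707 × 0.1875 = 0.1326 in.
Total length L = 12.5 in; A_we = 0.1326 × 12.5 = 1.657 in².
F_nw = 0.6 F_EXX = 0.6 × 100 = 60 ksi.
φR_n = 0.75 × 60 × 1.657 = 74.57 kip.

φR_n ≈ 74.6 kip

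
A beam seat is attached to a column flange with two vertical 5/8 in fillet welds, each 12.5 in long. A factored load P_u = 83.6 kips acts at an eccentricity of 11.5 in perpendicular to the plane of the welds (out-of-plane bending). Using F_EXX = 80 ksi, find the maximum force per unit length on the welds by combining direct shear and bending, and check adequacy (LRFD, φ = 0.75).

L_w = 2 × 12.5 = 25 in; section modulus (unit throat) S = 2 × L²/6 = 52.08 in².
Direct shear f_v = P/L_w = 83.6/25 = 3.344 kip/in.
Moment M = P × e = 83.6 × 11.5 = 961.4 kip·in; bending f_b = M/S = 18.46 kip/in.
f_max = √(f_v² + f_b²) = √(3.344² + 18.46²) = 18.76 kip/in.
φr_n = 0.75 × 0.6 × 80 × (0.707 × 0.625) = 15.91 kip/in → NOT adequate.

f_max ≈ 18.8 kip/in; NOT adequate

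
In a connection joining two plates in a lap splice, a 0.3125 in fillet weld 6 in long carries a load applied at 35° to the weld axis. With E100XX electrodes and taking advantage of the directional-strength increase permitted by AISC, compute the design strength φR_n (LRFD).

φR_n ≈ 72.6 kip

E100XX → F_EXX = 100 ksi.
t_e = 0.707 × 0.3125 = 0.2209 in; A_we = 0.2209 × 6 = 1.326 in².
Directional factor: 1.0 + 0.5 sin^1.5(35°) = 1.217.
F_nw = 0.6 × 100 × 1.217 = 73.03 ksi.
φR_n = 0.75 × 73.03 × 1.326 = 72.61 kip.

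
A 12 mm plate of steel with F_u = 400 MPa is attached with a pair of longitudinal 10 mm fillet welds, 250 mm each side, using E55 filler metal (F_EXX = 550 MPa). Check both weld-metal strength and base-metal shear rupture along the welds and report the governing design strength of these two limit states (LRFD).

t_e = 0.707 × 10 = 7.07 mm; L = 500 mm.
Weld metal: φR_n = 0.75 × 0.6 × 550 × 7.07 × 500 × 10⁻³ = 874.9 kN.
Base metal (shear rupture): φR_n = 0.75 × 0.6 × 400 × 12 × 500 × 10⁻³ = 1080 kN.
Governing: weld metal.

φR_n ≈ 875 kN (weld metal governs)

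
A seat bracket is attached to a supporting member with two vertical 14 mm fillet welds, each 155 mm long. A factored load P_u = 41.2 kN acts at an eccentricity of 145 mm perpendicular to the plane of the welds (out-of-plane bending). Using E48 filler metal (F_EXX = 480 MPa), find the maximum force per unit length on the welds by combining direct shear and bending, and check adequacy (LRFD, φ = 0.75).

L_w = 2 × 155 = 310 mm; section modulus (unit throat) S = 2 × L²/6 = 8008 mm².
Direct shear f_v = P/L_w = 41.2×10³/310 = 132.9 N/mm.
Moment M = P × e = 41.2×10³ × 145 = 5974000 N·mm; bending f_b = M/S = 746 N/mm.
f_max = √(f_v² + f_b²) = √(132.9² + 746²) = 757.7 N/mm.
φr_n = 0.75 × 0.6 × 480 × (0.707 × 14) = 2138 N/mm → adequate.

f_max ≈ 758 N/mm; adequate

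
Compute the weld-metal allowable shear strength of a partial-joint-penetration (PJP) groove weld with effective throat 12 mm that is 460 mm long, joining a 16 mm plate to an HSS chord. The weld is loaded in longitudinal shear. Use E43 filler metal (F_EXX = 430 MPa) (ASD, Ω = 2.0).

R_n/Ω ≈ 712 kN

Effective throat (given) t_e = 12 mm.
A_we = 12 × 460 = 5520 mm².
F_nw = 0.6 F_EXX = 258 MPa.
R_n/Ω = (258 × 5520) / 2.0 × 10⁻³ = 712.1 kN.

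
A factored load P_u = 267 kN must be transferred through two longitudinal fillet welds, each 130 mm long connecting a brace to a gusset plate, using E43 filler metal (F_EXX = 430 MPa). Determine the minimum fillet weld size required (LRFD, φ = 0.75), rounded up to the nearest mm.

Total weld length L = 260 mm.
Required throat t_e = P_u / (φ × 0.6 F_EXX × L) = 267 / (0.75 × 0.6 × 430 × 260 × 10⁻³) = 5.307 mm.
Required leg w = t_e / 0.707 = 7.507 mm → use 8 mm.

w = 8 mm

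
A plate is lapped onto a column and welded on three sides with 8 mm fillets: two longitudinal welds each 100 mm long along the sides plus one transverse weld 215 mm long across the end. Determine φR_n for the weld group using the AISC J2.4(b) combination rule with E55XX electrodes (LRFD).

φR_n ≈ 689 kN

E55XX → F_EXX = 550 MPa.
t_e = 0.707 × 8 = 5.656 mm.
R_nwl = 0.6 × 550 × 5.656 × 200 × 10⁻³ = 373.3 kN (longitudinal, 2 welds).
R_nwt = 0.6 × 550 × 5.656 × 215 × 10⁻³ = 401.3 kN (transverse, base value).
(i) R_nwl + R_nwt = 774.6 kN; (ii) 0.85 R_nwl + 1.5 R_nwt = 919.2 kN.
R_n = max = 919.2 kN [governs: (ii)]; φR_n = 689.4 kN.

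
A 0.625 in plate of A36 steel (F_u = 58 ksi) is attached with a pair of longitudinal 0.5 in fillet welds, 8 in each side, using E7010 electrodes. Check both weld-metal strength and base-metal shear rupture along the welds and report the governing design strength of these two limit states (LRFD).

E70XX → F_EXX = 70 ksi.
t_e = 0.707 × 0.5 = 0.3535 in; L = 16 in.
Weld metal: φR_n = 0.75 × 0.6 × 70 × 0.3535 × 16 = 178.2 kips.
Base metal (shear rupture): φR_n = 0.75 × 0.6 × 58 × 0.625 × 16 = 261 kips.
Governing: weld metal.

φR_n ≈ 178 kips (weld metal governs)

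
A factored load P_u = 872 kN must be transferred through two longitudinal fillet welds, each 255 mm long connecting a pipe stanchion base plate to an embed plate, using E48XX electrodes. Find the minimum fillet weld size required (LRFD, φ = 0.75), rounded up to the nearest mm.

w = 12 mm

E48XX → F_EXX = 480 MPa.
Total weld length L = 510 mm.
Required throat t_e = P_u / (φ × 0.6 F_EXX × L) = 872 / (0.75 × 0.6 × 480 × 510 × 10⁻³) = 7.916 mm.
Required leg w = t_e / 0.707 = 11.2 mm → use 12 mm.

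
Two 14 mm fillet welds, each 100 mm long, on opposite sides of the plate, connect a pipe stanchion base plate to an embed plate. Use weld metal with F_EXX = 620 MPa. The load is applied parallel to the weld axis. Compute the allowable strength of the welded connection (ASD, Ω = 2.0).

R_n/Ω ≈ 368 kN

Effective throat t_e = 0.707 × 14 = 9.898 mm.
Total length L = 200 mm; A_we = 9.898 × 200 = 1980 mm².
F_nw = 0.6 F_EXX = 0.6 × 620 = 372 MPa.
R_n = 372 × 1980 × 10⁻³ = 736.4 kN; R_n/Ω = 736.4/2.0 = 368.2 kN.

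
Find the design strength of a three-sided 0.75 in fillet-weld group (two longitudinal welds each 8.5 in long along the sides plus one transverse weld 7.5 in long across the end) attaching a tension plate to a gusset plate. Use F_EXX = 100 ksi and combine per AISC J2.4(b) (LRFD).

φR_n ≈ 613 kip

t_e = 0.707 × 0.75 = 0.5302 in.
R_nwl = 0.6 × 100 × 0.5302 × 17 = 540.9 kip (longitudinal, 2 welds).
R_nwt = 0.6 × 100 × 0.5302 × 7.5 = 238.6 kip (transverse, base value).
(i) R_nwl + R_nwt = 779.5 kip; (ii) 0.85 R_nwl + 1.5 R_nwt = 817.6 kip.
R_n = max = 817.6 kip [governs: (ii)]; φR_n = 613.2 kip.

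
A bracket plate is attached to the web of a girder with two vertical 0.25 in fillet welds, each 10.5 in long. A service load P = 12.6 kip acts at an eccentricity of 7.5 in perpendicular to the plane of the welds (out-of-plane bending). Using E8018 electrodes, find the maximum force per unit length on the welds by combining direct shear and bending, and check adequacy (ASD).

f_max ≈ 2.64 kip/in; adequate

E80XX → F_EXX = 80 ksi.
L_w = 2 × 10.5 = 21 in; section modulus (unit throat) S = 2 × L²/6 = 36.75 in².
Direct shear f_v = P/L_w = 12.6/21 = 0.6 kip/in.
Moment M = P × e = 12.6 × 7.5 = 94.5 kip·in; bending f_b = M/S = 2.571 kip/in.
f_max = √(f_v² + f_b²) = √(0.6² + 2.571²) = 2.641 kip/in.
r_n/Ω = (1/2.0) × 0.6 × 80 × (0.707 × 0.25) = 4.242 kip/in → adequate.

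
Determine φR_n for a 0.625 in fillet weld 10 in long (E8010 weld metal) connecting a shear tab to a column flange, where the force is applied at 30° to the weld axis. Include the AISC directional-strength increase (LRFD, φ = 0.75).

E80XX → F_EXX = 80 ksi.
t_e = 0.707 × 0.625 = 0.4419 in; A_we = 0.4419 × 10 = 4.419 in².
Directional factor: 1.0 + 0.5 sin^1.5(30°) = 1.177.
F_nw = 0.6 × 80 × 1.177 = 56.49 ksi.
φR_n = 0.75 × 56.49 × 4.419 = 187.2 kip.

φR_n ≈ 187 kip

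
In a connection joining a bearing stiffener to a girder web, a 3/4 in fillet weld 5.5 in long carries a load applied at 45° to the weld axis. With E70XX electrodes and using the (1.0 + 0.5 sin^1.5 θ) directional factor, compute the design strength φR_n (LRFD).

φR_n ≈ 119 kips

E70XX → F_EXX = 70 ksi.
t_e = 0.707 × 0.75 = 0.5302 in; A_we = 0.5302 × 5.5 = 2.916 in².
Directional factor: 1.0 + 0.5 sin^1.5(45°) = 1.297.
F_nw = 0.6 × 70 × 1.297 = 54.49 ksi.
φR_n = 0.75 × 54.49 × 2.916 = 119.2 kips.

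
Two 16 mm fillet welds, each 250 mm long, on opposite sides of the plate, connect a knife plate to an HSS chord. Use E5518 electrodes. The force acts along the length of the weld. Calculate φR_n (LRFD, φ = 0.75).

φR_n ≈ 1400 kN

E55XX → F_EXX = 550 MPa.
Effective throat t_e = 0.707 × 16 = 11.31 mm.
Total length L = 500 mm; A_we = 11.31 × 500 = 5656 mm².
F_nw = 0.6 F_EXX = 0.6 × 550 = 330 MPa.
φR_n = 0.75 × 330 × 5656 × 10⁻³ = 1400 kN.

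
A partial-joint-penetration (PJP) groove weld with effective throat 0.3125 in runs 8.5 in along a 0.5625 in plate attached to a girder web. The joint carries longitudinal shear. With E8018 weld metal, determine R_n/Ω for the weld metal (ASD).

R_n/Ω ≈ 63.8 kips

E80XX → F_EXX = 80 ksi.
Effective throat (given) t_e = 0.3125 in.
A_we = 0.3125 × 8.5 = 2.656 in².
F_nw = 0.6 F_EXX = 48 ksi.
R_n/Ω = (48 × 2.656) / 2.0 = 63.75 kips.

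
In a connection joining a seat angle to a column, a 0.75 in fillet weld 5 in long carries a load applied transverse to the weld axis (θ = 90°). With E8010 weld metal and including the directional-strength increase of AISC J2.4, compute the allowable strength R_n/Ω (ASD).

E80XX → F_EXX = 80 ksi.
t_e = 0.707 × 0.75 = 0.5302 in; A_we = 0.5302 × 5 = 2.651 in².
Directional factor: 1.0 + 0.5 sin^1.5(90°) = 1.5.
F_nw = 0.6 × 80 × 1.5 = 72 ksi.
R_n/Ω = (72 × 2.651) / 2.0 = 95.45 kip.

R_n/Ω ≈ 95.4 kip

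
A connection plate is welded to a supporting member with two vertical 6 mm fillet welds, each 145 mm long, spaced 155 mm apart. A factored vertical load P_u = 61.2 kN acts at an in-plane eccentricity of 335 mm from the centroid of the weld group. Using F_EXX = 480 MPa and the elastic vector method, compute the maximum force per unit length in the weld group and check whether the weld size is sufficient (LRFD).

f_max ≈ 1130 N/mm; NOT adequate

Total weld length L_w = 290 mm. Treat welds as unit-width lines.
Polar moment about centroid: J = 2[d³/12 + d(b/2)²] = 2[145³/12 + 145×77.5²] = 2250000 mm³.
Direct shear f_v = P/L_w = 61.2×10³ / 290 = 211 N/mm (vertical).
Torsion M = P·e = 61.2×10³ × 335 = 20502000 N·mm.
Critical point at (x, y) = (77.5, 72.5) from centroid. f_tx = M·y/J = 660.6 N/mm; f_ty = M·x/J = 706.2 N/mm.
Resultant f_max = √[f_tx² + (f_v + f_ty)²] = √[660.6² + (211 + 706.2)²] = 1130 N/mm.
Capacity per unit length: φr_n = 0.75 × 0.6 × 480 × (0.707 × 6) = 916.3 N/mm.
1130 > 916.3 → NOT adequate.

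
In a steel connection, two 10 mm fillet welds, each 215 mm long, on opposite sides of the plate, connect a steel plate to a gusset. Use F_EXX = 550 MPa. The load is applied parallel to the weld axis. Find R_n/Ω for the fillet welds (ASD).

R_n/Ω ≈ 502 kN

Effective throat t_e = 0.707 × 10 = 7.07 mm.
Total length L = 430 mm; A_we = 7.07 × 430 = 3040 mm².
F_nw = 0.6 F_EXX = 0.6 × 550 = 330 MPa.
R_n = 330 × 3040 × 10⁻³ = 1003 kN; R_n/Ω = 1003/2.0 = 501.6 kN.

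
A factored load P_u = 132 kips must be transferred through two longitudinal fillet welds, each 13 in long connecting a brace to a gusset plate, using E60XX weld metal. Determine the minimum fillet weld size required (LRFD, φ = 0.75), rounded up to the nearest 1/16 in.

E60XX → F_EXX = 60 ksi.
Total weld length L = 26 in.
Required throat t_e = P_u / (φ × 0.6 F_EXX × L) = 132 / (0.75 × 0.6 × 60 × 26) = 0.188 in.
Required leg w = t_e / 0.707 = 0.266 in → use 5/16 in.

w = 5/16 in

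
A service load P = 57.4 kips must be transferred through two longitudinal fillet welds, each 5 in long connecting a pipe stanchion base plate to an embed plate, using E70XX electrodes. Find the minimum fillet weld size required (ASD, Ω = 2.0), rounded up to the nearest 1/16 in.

E70XX → F_EXX = 70 ksi.
Total weld length L = 10 in.
Required throat t_e = P × Ω / (0.6 F_EXX × L) = 57.4 × 2.0 / (0.6 × 70 × 10) = 0.2733 in.
Required leg w = t_e / 0.707 = 0.3866 in → use 7/16 in.

w = 7/16 in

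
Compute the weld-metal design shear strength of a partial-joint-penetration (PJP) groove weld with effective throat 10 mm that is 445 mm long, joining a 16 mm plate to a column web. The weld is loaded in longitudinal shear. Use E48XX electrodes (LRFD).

φR_n ≈ 961 kN

E48XX → F_EXX = 480 MPa.
Effective throat (given) t_e = 10 mm.
A_we = 10 × 445 = 4450 mm².
F_nw = 0.6 F_EXX = 288 MPa.
φR_n = 0.75 × 288 × 4450 × 10⁻³ = 961.2 kN.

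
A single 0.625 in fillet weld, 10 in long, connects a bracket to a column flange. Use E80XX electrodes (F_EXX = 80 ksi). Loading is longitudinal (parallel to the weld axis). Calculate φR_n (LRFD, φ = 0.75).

Effective throat t_e = 0.707 × 0.625 = 0.4419 in.
Total length L = 10 in; A_we = 0.4419 × 10 = 4.419 in².
F_nw = 0.6 F_EXX = 0.6 × 80 = 48 ksi.
φR_n = 0.75 × 48 × 4.419 = 159.1 kip.

φR_n ≈ 159 kip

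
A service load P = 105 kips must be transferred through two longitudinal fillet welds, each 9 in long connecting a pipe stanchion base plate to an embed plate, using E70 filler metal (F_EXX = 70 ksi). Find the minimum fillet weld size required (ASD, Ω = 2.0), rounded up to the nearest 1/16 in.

Total weld length L = 18 in.
Required throat t_e = P × Ω / (0.6 F_EXX × L) = 105 × 2.0 / (0.6 × 70 × 18) = 0.2778 in.
Required leg w = t_e / 0.707 = 0.3929 in → use 7/16 in.

w = 7/16 in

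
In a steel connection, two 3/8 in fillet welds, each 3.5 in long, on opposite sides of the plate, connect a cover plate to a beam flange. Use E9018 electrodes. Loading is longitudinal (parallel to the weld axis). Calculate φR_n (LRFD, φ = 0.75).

E90XX → F_EXX = 90 ksi.
Effective throat t_e = 0.707 × 0.375 = 0.2651 in.
Total length L = 7 in; A_we = 0.2651 × 7 = 1.856 in².
F_nw = 0.6 F_EXX = 0.6 × 90 = 54 ksi.
φR_n = 0.75 × 54 × 1.856 = 75.16 kip.

φR_n ≈ 75.2 kip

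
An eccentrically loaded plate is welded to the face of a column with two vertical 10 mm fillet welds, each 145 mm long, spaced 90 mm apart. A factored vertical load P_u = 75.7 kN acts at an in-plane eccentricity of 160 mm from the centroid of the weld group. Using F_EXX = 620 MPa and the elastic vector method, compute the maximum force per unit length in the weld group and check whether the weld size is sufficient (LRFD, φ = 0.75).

f_max ≈ 1100 N/mm; adequate

Total weld length L_w = 290 mm. Treat welds as unit-width lines.
Polar moment about centroid: J = 2[d³/12 + d(b/2)²] = 2[145³/12 + 145×45²] = 1095000 mm³.
Direct shear f_v = P/L_w = 75.7×10³ / 290 = 261 N/mm (vertical).
Torsion M = P·e = 75.7×10³ × 160 = 12112000 N·mm.
Critical point at (x, y) = (45, 72.5) from centroid. f_tx = M·y/J = 801.7 N/mm; f_ty = M·x/J = 497.6 N/mm.
Resultant f_max = √[f_tx² + (f_v + f_ty)²] = √[801.7² + (261 + 497.6)²] = 1104 N/mm.
Capacity per unit length: φr_n = 0.75 × 0.6 × 620 × (0.707 × 10) = 1973 N/mm.
1104 ≤ 1973 → adequate.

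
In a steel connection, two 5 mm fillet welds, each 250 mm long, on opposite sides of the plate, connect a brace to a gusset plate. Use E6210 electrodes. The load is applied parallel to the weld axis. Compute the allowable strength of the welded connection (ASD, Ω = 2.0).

E62XX → F_EXX = 620 MPa.
Effective throat t_e = 0.707 × 5 = 3.535 mm.
Total length L = 500 mm; A_we = 3.535 × 500 = 1767 mm².
F_nw = 0.6 F_EXX = 0.6 × 620 = 372 MPa.
R_n = 372 × 1767 × 10⁻³ = 657.5 kN; R_n/Ω = 657.5/2.0 = 328.8 kN.

R_n/Ω ≈ 329 kN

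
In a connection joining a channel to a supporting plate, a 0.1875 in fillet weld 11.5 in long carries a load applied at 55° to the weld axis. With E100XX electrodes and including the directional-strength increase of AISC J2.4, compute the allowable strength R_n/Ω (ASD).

R_n/Ω ≈ 62.7 kip

E100XX → F_EXX = 100 ksi.
t_e = 0.707 × 0.1875 = 0.1326 in; A_we = 0.1326 × 11.5 = 1.524 in².
Directional factor: 1.0 + 0.5 sin^1.5(55°) = 1.371.
F_nw = 0.6 × 100 × 1.371 = 82.24 ksi.
R_n/Ω = (82.24 × 1.524) / 2.0 = 62.69 kip.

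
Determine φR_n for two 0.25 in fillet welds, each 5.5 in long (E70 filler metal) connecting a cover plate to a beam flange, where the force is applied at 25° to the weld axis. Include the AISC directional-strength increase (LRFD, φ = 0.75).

E70XX → F_EXX = 70 ksi.
t_e = 0.707 × 0.25 = 0.1767 in; A_we = 0.1767 × 11 = 1.944 in².
Directional factor: 1.0 + 0.5 sin^1.5(25°) = 1.137.
F_nw = 0.6 × 70 × 1.137 = 47.77 ksi.
φR_n = 0.75 × 47.77 × 1.944 = 69.66 kips.

φR_n ≈ 69.7 kips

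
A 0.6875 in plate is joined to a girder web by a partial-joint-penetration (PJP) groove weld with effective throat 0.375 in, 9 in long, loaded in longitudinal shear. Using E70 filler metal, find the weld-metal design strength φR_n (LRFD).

φR_n ≈ 106 kip

E70XX → F_EXX = 70 ksi.
Effective throat (given) t_e = 0.375 in.
A_we = 0.375 × 9 = 3.375 in².
F_nw = 0.6 F_EXX = 42 ksi.
φR_n = 0.75 × 42 × 3.375 = 106.3 kip.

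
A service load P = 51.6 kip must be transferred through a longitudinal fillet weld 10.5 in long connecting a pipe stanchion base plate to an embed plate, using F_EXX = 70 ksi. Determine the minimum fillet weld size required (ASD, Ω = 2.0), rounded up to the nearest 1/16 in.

w = 3/8 in

Total weld length L = 10.5 in.
Required throat t_e = P × Ω / (0.6 F_EXX × L) = 51.6 × 2.0 / (0.6 × 70 × 10.5) = 0.234 in.
Required leg w = t_e / 0.707 = 0.331 in → use 3/8 in.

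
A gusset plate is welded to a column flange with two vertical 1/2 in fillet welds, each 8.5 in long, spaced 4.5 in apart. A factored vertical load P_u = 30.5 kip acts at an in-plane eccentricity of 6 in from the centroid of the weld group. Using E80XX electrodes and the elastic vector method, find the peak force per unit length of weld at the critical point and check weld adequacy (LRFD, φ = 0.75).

E80XX → F_EXX = 80 ksi.
Total weld length L_w = 17 in. Treat welds as unit-width lines.
Polar moment about centroid: J = 2[d³/12 + d(b/2)²] = 2[8.5³/12 + 8.5×2.25²] = 188.4 in³.
Direct shear f_v = P/L_w = 30.5 / 17 = 1.794 kip/in (vertical).
Torsion M = P·e = 30.5 × 6 = 183 kip·in.
Critical point at (x, y) = (2.25, 4.25) from centroid. f_tx = M·y/J = 4.128 kip/in; f_ty = M·x/J = 2.185 kip/in.
Resultant f_max = √[f_tx² + (f_v + f_ty)²] = √[4.128² + (1.794 + 2.185)²] = 5.734 kip/in.
Capacity per unit length: φr_n = 0.75 × 0.6 × 80 × (0.707 × 0.5) = 12.73 kip/in.
5.734 ≤ 12.73 → adequate.

f_max ≈ 5.73 kip/in; adequate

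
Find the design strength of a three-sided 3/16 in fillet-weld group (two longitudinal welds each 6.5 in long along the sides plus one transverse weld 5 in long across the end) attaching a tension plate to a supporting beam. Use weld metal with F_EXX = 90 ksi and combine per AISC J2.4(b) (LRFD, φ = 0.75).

φR_n ≈ 99.6 kip

t_e = 0.707 × 0.1875 = 0.1326 in.
R_nwl = 0.6 × 90 × 0.1326 × 13 = 93.06 kip (longitudinal, 2 welds).
R_nwt = 0.6 × 90 × 0.1326 × 5 = 35.79 kip (transverse, base value).
(i) R_nwl + R_nwt = 128.9 kip; (ii) 0.85 R_nwl + 1.5 R_nwt = 132.8 kip.
R_n = max = 132.8 kip [governs: (ii)]; φR_n = 99.59 kip.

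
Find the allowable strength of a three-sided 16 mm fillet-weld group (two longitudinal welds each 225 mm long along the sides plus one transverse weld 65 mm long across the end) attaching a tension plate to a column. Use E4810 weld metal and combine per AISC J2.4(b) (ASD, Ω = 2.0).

E48XX → F_EXX = 480 MPa.
t_e = 0.707 × 16 = 11.31 mm.
R_nwl = 0.6 × 480 × 11.31 × 450 × 10⁻³ = 1466 kN (longitudinal, 2 welds).
R_nwt = 0.6 × 480 × 11.31 × 65 × 10⁻³ = 211.8 kN (transverse, base value).
(i) R_nwl + R_nwt = 1678 kN; (ii) 0.85 R_nwl + 1.5 R_nwt = 1564 kN.
R_n = max = 1678 kN [governs: (i)]; R_n/Ω = 838.9 kN.

R_n/Ω ≈ 839 kN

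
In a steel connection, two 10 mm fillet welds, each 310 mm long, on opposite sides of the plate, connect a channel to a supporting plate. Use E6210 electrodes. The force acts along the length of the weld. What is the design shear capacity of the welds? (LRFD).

E62XX → F_EXX = 620 MPa.
Effective throat t_e = 0.707 × 10 = 7.07 mm.
Total length L = 620 mm; A_we = 7.07 × 620 = 4383 mm².
F_nw = 0.6 F_EXX = 0.6 × 620 = 372 MPa.
φR_n = 0.75 × 372 × 4383 × 10⁻³ = 1223 kN.

φR_n ≈ 1220 kN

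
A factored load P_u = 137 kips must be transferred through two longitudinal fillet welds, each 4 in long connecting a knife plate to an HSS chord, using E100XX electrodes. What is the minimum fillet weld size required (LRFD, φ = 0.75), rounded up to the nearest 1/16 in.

w = 9/16 in

E100XX → F_EXX = 100 ksi.
Total weld length L = 8 in.
Required throat t_e = P_u / (φ × 0.6 F_EXX × L) = 137 / (0.75 × 0.6 × 100 × 8) = 0.3806 in.
Required leg w = t_e / 0.707 = 0.5383 in → use 9/16 in.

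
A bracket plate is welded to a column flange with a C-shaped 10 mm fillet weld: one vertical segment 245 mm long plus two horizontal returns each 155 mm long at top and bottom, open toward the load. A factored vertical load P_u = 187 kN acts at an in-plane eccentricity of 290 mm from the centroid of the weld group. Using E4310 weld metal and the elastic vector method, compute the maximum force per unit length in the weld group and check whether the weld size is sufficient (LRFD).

f_max ≈ 1480 N/mm; NOT adequate

E43XX → F_EXX = 430 MPa.
Total weld length L_w = 555 mm. Treat welds as unit-width lines.
Centroid: x̄ = 2×155×77.5 / 555 = 43.29 mm from the vertical weld.
Polar moment about centroid: J = I_x + I_y = [245³/12 + 2×155×122.5²] + [245×43.29² + 2(155³/12 + 155×34.21²)] = 7320000 mm³.
Direct shear f_v = P/L_w = 187×10³ / 555 = 336.9 N/mm (vertical).
Torsion M = P·e = 187×10³ × 290 = 54230000 N·mm.
Critical point at (x, y) = (111.7, 122.5) from centroid. f_tx = M·y/J = 907.5 N/mm; f_ty = M·x/J = 827.6 N/mm.
Resultant f_max = √[f_tx² + (f_v + f_ty)²] = √[907.5² + (336.9 + 827.6)²] = 1476 N/mm.
Capacity per unit length: φr_n = 0.75 × 0.6 × 430 × (0.707 × 10) = 1368 N/mm.
1476 > 1368 → NOT adequate.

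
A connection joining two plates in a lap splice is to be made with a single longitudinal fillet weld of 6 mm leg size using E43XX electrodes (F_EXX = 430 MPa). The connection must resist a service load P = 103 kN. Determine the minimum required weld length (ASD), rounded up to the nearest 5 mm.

Throat t_e = 0.707 × 6 = 4.242 mm.
r_n/Ω = (0.6 × 430 × 4.242) / 2.0 = 547.2 N/mm = 0.5472 kN/mm.
L_req = P / (r_n/Ω) = 103 / 0.5472 = 188.2 mm total.
Round up → use L = 190 mm.

L = 190 mm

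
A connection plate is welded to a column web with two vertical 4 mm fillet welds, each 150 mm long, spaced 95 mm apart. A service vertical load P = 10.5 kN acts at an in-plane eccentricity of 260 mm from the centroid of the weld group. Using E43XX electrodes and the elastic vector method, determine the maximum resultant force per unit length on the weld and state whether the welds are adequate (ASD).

f_max ≈ 216 N/mm; adequate

E43XX → F_EXX = 430 MPa.
Total weld length L_w = 300 mm. Treat welds as unit-width lines.
Polar moment about centroid: J = 2[d³/12 + d(b/2)²] = 2[150³/12 + 150×47.5²] = 1239000 mm³.
Direct shear f_v = P/L_w = 10.5×10³ / 300 = 35 N/mm (vertical).
Torsion M = P·e = 10.5×10³ × 260 = 2730000 N·mm.
Critical point at (x, y) = (47.5, 75) from centroid. f_tx = M·y/J = 165.2 N/mm; f_ty = M·x/J = 104.6 N/mm.
Resultant f_max = √[f_tx² + (f_v + f_ty)²] = √[165.2² + (35 + 104.6)²] = 216.3 N/mm.
Capacity per unit length: r_n/Ω = (1/2.0) × 0.6 × 430 × (0.707 × 4) = 364.8 N/mm.
216.3 ≤ 364.8 → adequate.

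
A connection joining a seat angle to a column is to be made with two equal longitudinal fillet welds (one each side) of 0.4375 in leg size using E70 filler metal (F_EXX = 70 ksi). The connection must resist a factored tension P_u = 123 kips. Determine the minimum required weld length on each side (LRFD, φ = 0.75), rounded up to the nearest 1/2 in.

Throat t_e = 0.707 × 0.4375 = 0.3093 in.
φr_n = 0.75 × 0.6 × 70 × 0.3093 = 9.743 kips/in.
L_req = P_u / φr_n = 123 / 9.743 = 12.62 in total.
Per side: 12.62 / 2 = 6.312 in.
Round up → use L = 6.5 in on each side.

L = 6.5 in on each side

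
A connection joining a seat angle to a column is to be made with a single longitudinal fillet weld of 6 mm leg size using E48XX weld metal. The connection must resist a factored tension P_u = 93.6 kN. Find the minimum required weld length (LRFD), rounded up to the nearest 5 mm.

L = 105 mm

E48XX → F_EXX = 480 MPa.
Throat t_e = 0.707 × 6 = 4.242 mm.
φr_n = 0.75 × 0.6 × 480 × 4.242 × 10⁻³ = 0.9163 kN/mm.
L_req = P_u / φr_n = 93.6 / 0.9163 = 102.2 mm total.
Round up → use L = 105 mm.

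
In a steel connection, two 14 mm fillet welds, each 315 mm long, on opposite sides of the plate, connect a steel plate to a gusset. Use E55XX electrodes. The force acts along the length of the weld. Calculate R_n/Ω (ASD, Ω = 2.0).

R_n/Ω ≈ 1030 kN

E55XX → F_EXX = 550 MPa.
Effective throat t_e = 0.707 × 14 = 9.898 mm.
Total length L = 630 mm; A_we = 9.898 × 630 = 6236 mm².
F_nw = 0.6 F_EXX = 0.6 × 550 = 330 MPa.
R_n = 330 × 6236 × 10⁻³ = 2058 kN; R_n/Ω = 2058/2.0 = 1029 kN.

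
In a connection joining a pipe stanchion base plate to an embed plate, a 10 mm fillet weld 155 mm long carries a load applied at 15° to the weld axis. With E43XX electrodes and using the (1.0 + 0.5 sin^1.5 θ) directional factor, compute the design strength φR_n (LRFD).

E43XX → F_EXX = 430 MPa.
t_e = 0.707 × 10 = 7.07 mm; A_we = 7.07 × 155 = 1096 mm².
Directional factor: 1.0 + 0.5 sin^1.5(15°) = 1.066.
F_nw = 0.6 × 430 × 1.066 = 275 MPa.
φR_n = 0.75 × 275 × 1096 × 10⁻³ = 226 kN.

φR_n ≈ 226 kN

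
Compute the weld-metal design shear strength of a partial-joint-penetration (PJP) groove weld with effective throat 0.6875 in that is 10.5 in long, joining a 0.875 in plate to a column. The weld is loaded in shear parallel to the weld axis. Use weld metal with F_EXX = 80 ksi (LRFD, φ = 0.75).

Effective throat (given) t_e = 0.6875 in.
A_we = 0.6875 × 10.5 = 7.219 in².
F_nw = 0.6 F_EXX = 48 ksi.
φR_n = 0.75 × 48 × 7.219 = 259.9 kip.

φR_n ≈ 260 kip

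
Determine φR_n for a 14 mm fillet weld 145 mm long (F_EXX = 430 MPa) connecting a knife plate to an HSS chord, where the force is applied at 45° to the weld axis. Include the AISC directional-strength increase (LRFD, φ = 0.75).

t_e = 0.707 × 14 = 9.898 mm; A_we = 9.898 × 145 = 1435 mm².
Directional factor: 1.0 + 0.5 sin^1.5(45°) = 1.297.
F_nw = 0.6 × 430 × 1.297 = 334.7 MPa.
φR_n = 0.75 × 334.7 × 1435 × 10⁻³ = 360.3 kN.

φR_n ≈ 360 kN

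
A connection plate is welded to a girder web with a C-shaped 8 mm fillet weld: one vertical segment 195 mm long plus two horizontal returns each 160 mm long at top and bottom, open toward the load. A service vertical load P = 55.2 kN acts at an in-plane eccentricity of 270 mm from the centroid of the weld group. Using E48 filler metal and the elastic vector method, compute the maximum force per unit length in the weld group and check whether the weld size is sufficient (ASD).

f_max ≈ 514 N/mm; adequate

E48XX → F_EXX = 480 MPa.
Total weld length L_w = 515 mm. Treat welds as unit-width lines.
Centroid: x̄ = 2×160×80 / 515 = 49.71 mm from the vertical weld.
Polar moment about centroid: J = I_x + I_y = [195³/12 + 2×160×97.5²] + [195×49.71² + 2(160³/12 + 160×30.29²)] = 5118000 mm³.
Direct shear f_v = P/L_w = 55.2×10³ / 515 = 107.2 N/mm (vertical).
Torsion M = P·e = 55.2×10³ × 270 = 14904000 N·mm.
Critical point at (x, y) = (110.3, 97.5) from centroid. f_tx = M·y/J = 283.9 N/mm; f_ty = M·x/J = 321.2 N/mm.
Resultant f_max = √[f_tx² + (f_v + f_ty)²] = √[283.9² + (107.2 + 321.2)²] = 513.9 N/mm.
Capacity per unit length: r_n/Ω = (1/2.0) × 0.6 × 480 × (0.707 × 8) = 814.5 N/mm.
513.9 ≤ 814.5 → adequate.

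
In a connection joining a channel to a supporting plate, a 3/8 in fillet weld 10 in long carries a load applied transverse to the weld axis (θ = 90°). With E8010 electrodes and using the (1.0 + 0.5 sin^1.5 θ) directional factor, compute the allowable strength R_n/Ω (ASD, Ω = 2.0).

E80XX → F_EXX = 80 ksi.
t_e = 0.707 × 0.375 = 0.2651 in; A_we = 0.2651 × 10 = 2.651 in².
Directional factor: 1.0 + 0.5 sin^1.5(90°) = 1.5.
F_nw = 0.6 × 80 × 1.5 = 72 ksi.
R_n/Ω = (72 × 2.651) / 2.0 = 95.45 kip.

R_n/Ω ≈ 95.4 kip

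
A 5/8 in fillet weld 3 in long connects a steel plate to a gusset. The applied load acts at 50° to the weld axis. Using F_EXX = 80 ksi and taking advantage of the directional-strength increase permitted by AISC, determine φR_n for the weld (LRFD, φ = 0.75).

φR_n ≈ 63.7 kips

t_e = 0.707 × 0.625 = 0.4419 in; A_we = 0.4419 × 3 = 1.326 in².
Directional factor: 1.0 + 0.5 sin^1.5(50°) = 1.335.
F_nw = 0.6 × 80 × 1.335 = 64.09 ksi.
φR_n = 0.75 × 64.09 × 1.326 = 63.72 kips.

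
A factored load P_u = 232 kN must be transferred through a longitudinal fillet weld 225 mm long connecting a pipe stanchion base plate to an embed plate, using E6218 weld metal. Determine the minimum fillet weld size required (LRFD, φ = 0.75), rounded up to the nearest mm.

w = 6 mm

E62XX → F_EXX = 620 MPa.
Total weld length L = 225 mm.
Required throat t_e = P_u / (φ × 0.6 F_EXX × L) = 232 / (0.75 × 0.6 × 620 × 225 × 10⁻³) = 3.696 mm.
Required leg w = t_e / 0.707 = 5.227 mm → use 6 mm.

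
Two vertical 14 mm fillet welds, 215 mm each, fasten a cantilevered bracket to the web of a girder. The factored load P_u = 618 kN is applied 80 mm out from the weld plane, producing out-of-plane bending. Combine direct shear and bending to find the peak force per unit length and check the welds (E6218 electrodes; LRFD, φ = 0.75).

E62XX → F_EXX = 620 MPa.
L_w = 2 × 215 = 430 mm; section modulus (unit throat) S = 2 × L²/6 = 15410 mm².
Direct shear f_v = P/L_w = 618×10³/430 = 1437 N/mm.
Moment M = P × e = 618×10³ × 80 = 49440000 N·mm; bending f_b = M/S = 3209 N/mm.
f_max = √(f_v² + f_b²) = √(1437² + 3209²) = 3516 N/mm.
φr_n = 0.75 × 0.6 × 620 × (0.707 × 14) = 2762 N/mm → NOT adequate.

f_max ≈ 3520 N/mm; NOT adequate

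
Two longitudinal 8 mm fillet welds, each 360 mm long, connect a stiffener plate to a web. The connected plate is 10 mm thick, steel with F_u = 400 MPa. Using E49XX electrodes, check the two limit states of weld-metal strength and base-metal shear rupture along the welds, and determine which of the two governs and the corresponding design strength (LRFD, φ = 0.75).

E49XX → F_EXX = 490 MPa.
t_e = 0.707 × 8 = 5.656 mm; L = 720 mm.
Weld metal: φR_n = 0.75 × 0.6 × 490 × 5.656 × 720 × 10⁻³ = 897.9 kN.
Base metal (shear rupture): φR_n = 0.75 × 0.6 × 400 × 10 × 720 × 10⁻³ = 1296 kN.
Governing: weld metal.

φR_n ≈ 898 kN (weld metal governs)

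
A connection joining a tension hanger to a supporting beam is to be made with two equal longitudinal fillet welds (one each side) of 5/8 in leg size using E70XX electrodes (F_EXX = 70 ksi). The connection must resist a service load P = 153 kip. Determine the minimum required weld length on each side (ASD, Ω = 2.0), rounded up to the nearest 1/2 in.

Throat t_e = 0.707 × 0.625 = 0.4419 in.
r_n/Ω = (0.6 × 70 × 0.4419) / 2.0 = 9.279 kip/in.
L_req = P / (r_n/Ω) = 153 / 9.279 = 16.49 in total.
Per side: 16.49 / 2 = 8.244 in.
Round up → use L = 8.5 in on each side.

L = 8.5 in on each side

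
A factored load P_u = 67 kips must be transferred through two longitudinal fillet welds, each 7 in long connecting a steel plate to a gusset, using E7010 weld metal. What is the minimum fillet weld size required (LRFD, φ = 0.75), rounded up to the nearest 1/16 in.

w = 1/4 in

E70XX → F_EXX = 70 ksi.
Total weld length L = 14 in.
Required throat t_e = P_u / (φ × 0.6 F_EXX × L) = 67 / (0.75 × 0.6 × 70 × 14) = 0.1519 in.
Required leg w = t_e / 0.707 = 0.2149 in → use 1/4 in.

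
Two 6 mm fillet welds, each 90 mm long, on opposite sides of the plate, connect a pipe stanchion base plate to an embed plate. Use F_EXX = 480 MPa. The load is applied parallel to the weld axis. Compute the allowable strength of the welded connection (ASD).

Effective throat t_e = 0.707 × 6 = 4.242 mm.
Total length L = 180 mm; A_we = 4.242 × 180 = 763.6 mm².
F_nw = 0.6 F_EXX = 0.6 × 480 = 288 MPa.
R_n = 288 × 763.6 × 10⁻³ = 219.9 kN; R_n/Ω = 219.9/2.0 = 110 kN.

R_n/Ω ≈ 110 kN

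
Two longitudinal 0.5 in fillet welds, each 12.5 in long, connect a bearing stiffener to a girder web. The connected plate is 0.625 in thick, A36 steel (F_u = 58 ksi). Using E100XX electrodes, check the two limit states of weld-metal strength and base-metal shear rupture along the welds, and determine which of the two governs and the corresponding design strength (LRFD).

E100XX → F_EXX = 100 ksi.
t_e = 0.707 × 0.5 = 0.3535 in; L = 25 in.
Weld metal: φR_n = 0.75 × 0.6 × 100 × 0.3535 × 25 = 397.7 kip.
Base metal (shear rupture): φR_n = 0.75 × 0.6 × 58 × 0.625 × 25 = 407.8 kip.
Governing: weld metal.

φR_n ≈ 398 kip (weld metal governs)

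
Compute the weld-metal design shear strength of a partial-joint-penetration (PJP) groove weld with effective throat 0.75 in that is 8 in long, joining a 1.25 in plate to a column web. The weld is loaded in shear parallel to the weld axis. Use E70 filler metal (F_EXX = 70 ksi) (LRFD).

Effective throat (given) t_e = 0.75 in.
A_we = 0.75 × 8 = 6 in².
F_nw = 0.6 F_EXX = 42 ksi.
φR_n = 0.75 × 42 × 6 = 189 kip.

φR_n ≈ 189 kip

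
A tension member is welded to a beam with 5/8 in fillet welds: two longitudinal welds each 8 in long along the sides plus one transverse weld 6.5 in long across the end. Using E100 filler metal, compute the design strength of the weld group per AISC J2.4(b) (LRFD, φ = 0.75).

E100XX → F_EXX = 100 ksi.
t_e = 0.707 × 0.625 = 0.4419 in.
R_nwl = 0.6 × 100 × 0.4419 × 16 = 424.2 kip (longitudinal, 2 welds).
R_nwt = 0.6 × 100 × 0.4419 × 6.5 = 172.3 kip (transverse, base value).
(i) R_nwl + R_nwt = 596.5 kip; (ii) 0.85 R_nwl + 1.5 R_nwt = 619.1 kip.
R_n = max = 619.1 kip [governs: (ii)]; φR_n = 464.3 kip.

φR_n ≈ 464 kip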